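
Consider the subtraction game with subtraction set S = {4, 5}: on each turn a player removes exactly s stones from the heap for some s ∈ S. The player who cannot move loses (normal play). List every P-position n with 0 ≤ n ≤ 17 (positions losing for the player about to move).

0, 1, 2, 3, 9, 10, 11, 12

G(0) = 0
G(1) = mex{} = 0
G(2) = mex{} = 0
G(3) = mex{} = 0
G(4) = mex{0} = 1
G(5) = mex{0,0} = 1
G(6) = mex{0,0} = 1
G(7) = mex{0,0} = 1
G(8) = mex{1,0} = 2
G(9) = mex{1,1} = 0
G(10) = mex{1,1} = 0
G(11) = mex{1,1} = 0
G(12) = mex{2,1} = 0
G(13) = mex{0,2} = 1
G(14) = mex{0,0} = 1
G(15) = mex{0,0} = 1
G(16) = mex{0,0} = 1
G(17) = mex{1,0} = 2
P-positions are exactly the n with G(n) = 0.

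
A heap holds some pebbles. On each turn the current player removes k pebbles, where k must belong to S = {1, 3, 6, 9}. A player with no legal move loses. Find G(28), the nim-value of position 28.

0

n :  0  1  2  3  4  5  6  7  8  9 10 11 12 13 14 15 16 17 18 19 20 21 22 23 24 25 26 27 28
G :  0  1  0  1  0  1  2  3  2  3  2  3  0  1  0  1  0  1  2  3  2  3  2  3  0  1  0  1  0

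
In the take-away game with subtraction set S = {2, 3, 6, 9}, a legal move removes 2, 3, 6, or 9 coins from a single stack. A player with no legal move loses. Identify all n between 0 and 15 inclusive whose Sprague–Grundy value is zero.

0, 1, 5, 12, 13

n :  0  1  2  3  4  5  6  7  8  9 10 11 12 13 14 15
G :  0  0  1  1  2  0  3  1  2  2  3  3  0  0  1  1
P-positions are exactly the n with G(n) = 0.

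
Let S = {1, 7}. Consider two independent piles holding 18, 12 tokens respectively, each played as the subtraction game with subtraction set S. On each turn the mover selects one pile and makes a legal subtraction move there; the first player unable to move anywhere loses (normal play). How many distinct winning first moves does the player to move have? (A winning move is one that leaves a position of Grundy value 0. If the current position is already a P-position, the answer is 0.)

All piles use S = {1, 7}:
n :  0  1  2  3  4  5  6  7  8  9 10 11 12 13 14 15 16 17 18
G :  0  1  0  1  0  1  0  1  0  1  0  1  0  1  0  1  0  1  0
Pile A: G(18) = 0.
Pile B: G(12) = 0.
Combined Grundy value = 0 ⊕ 0 = 0.
A winning move leaves total XOR = 0, i.e. changes one component's Grundy value g to g ⊕ X where X is the current total.
Pile A: target g' = 0⊕0 = 0, but every legal move changes the Grundy value (mex property), so 0 moves.
Pile B: target g' = 0⊕0 = 0, but every legal move changes the Grundy value (mex property), so 0 moves.

0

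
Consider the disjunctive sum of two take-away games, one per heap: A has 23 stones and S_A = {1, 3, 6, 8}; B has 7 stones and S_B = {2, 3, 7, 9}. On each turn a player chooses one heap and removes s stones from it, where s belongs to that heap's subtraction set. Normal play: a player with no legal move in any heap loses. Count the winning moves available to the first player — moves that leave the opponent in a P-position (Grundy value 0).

0

Heap A, S = {1, 3, 6, 8}:
n :  0  1  2  3  4  5  6  7  8  9 10 11 12 13 14 15 16 17 18 19 20 21 22 23
G :  0  1  0  1  0  1  2  3  2  0  1  0  1  0  1  2  3  2  0  1  0  1  0  1
G_A(23) = 1.
Heap B, S = {2, 3, 7, 9}:
n : 0 1 2 3 4 5 6 7
G : 0 0 1 1 2 0 0 1
G_B(7) = 1.
Combined Grundy value = 1 ⊕ 1 = 0.
A winning move leaves total XOR = 0, i.e. changes one component's Grundy value g to g ⊕ X where X is the current total.
Heap A: target g' = 1⊕0 = 1, but every legal move changes the Grundy value (mex property), so 0 moves.
Heap B: target g' = 1⊕0 = 1, but every legal move changes the Grundy value (mex property), so 0 moves.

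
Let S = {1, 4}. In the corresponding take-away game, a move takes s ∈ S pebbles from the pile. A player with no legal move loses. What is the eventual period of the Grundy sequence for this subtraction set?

G(0) = 0
G(1) = mex{0} = 1
G(2) = mex{1} = 0
G(3) = mex{0} = 1
G(4) = mex{1,0} = 2
G(5) = mex{2,1} = 0
G(6) = mex{0,0} = 1
G(7) = mex{1,1} = 0
G(8) = mex{0,2} = 1
G(9) = mex{1,0} = 2
G(10) = mex{2,1} = 0
G(11) = mex{0,0} = 1
G(12) = mex{1,1} = 0
G(13) = mex{0,2} = 1
G(14) = mex{1,0} = 2
G(n+5) = G(n) holds for n = 0,…,3 (a full window of length max(S) = 4), so the sequence is purely periodic with period 5.

5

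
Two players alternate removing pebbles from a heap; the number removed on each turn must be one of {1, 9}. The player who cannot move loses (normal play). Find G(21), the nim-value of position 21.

G(0) = 0
G(1) = mex{0} = 1
G(2) = mex{1} = 0
G(3) = mex{0} = 1
G(4) = mex{1} = 0
G(5) = mex{0} = 1
G(6) = mex{1} = 0
G(7) = mex{0} = 1
G(8) = mex{1} = 0
G(9) = mex{0,0} = 1
G(10) = mex{1,1} = 0
G(11) = mex{0,0} = 1
G(12) = mex{1,1} = 0
G(13) = mex{0,0} = 1
G(14) = mex{1,1} = 0
G(15) = mex{0,0} = 1
G(16) = mex{1,1} = 0
G(17) = mex{0,0} = 1
G(18) = mex{1,1} = 0
G(19) = mex{0,0} = 1
G(20) = mex{1,1} = 0
G(21) = mex{0,0} = 1

1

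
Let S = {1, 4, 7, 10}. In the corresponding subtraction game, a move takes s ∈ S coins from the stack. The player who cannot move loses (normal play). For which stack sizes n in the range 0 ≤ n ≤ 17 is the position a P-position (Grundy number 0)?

0, 2, 5, 8, 11, 13, 16

n :  0  1  2  3  4  5  6  7  8  9 10 11 12 13 14 15 16 17
G :  0  1  0  1  2  0  1  2  0  1  2  0  1  0  1  2  0  1
P-positions are exactly the n with G(n) = 0.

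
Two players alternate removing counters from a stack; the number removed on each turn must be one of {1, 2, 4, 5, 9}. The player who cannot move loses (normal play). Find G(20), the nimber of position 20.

G(0) = 0
G(1) = mex{0} = 1
G(2) = mex{1,0} = 2
G(3) = mex{2,1} = 0
G(4) = mex{0,2,0} = 1
G(5) = mex{1,0,1,0} = 2
G(6) = mex{2,1,2,1} = 0
G(7) = mex{0,2,0,2} = 1
G(8) = mex{1,0,1,0} = 2
G(9) = mex{2,1,2,1,0} = 3
G(10) = mex{3,2,0,2,1} = 4
G(11) = mex{4,3,1,0,2} = 5
G(12) = mex{5,4,2,1,0} = 3
G(13) = mex{3,5,3,2,1} = 0
G(14) = mex{0,3,4,3,2} = 1
G(15) = mex{1,0,5,4,0} = 2
G(16) = mex{2,1,3,5,1} = 0
G(17) = mex{0,2,0,3,2} = 1
G(18) = mex{1,0,1,0,3} = 2
G(19) = mex{2,1,2,1,4} = 0
G(20) = mex{0,2,0,2,5} = 1

1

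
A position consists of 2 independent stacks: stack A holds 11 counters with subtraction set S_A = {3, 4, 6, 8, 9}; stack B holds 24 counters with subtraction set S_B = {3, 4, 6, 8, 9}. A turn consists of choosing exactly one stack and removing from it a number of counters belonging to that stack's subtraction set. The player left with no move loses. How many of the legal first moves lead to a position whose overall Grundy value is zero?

Stack A, S = {3, 4, 6, 8, 9}:
G(0) = 0
G(1) = mex{} = 0
G(2) = mex{} = 0
G(3) = mex{0} = 1
G(4) = mex{0,0} = 1
G(5) = mex{0,0} = 1
G(6) = mex{1,0,0} = 2
G(7) = mex{1,1,0} = 2
G(8) = mex{1,1,0,0} = 2
G(9) = mex{2,1,1,0,0} = 3
G(10) = mex{2,2,1,0,0} = 3
G(11) = mex{2,2,1,1,0} = 3
G_A(11) = 3.
Stack B, S = {3, 4, 6, 8, 9}:
G(0) = 0
G(1) = mex{} = 0
G(2) = mex{} = 0
G(3) = mex{0} = 1
G(4) = mex{0,0} = 1
G(5) = mex{0,0} = 1
G(6) = mex{1,0,0} = 2
G(7) = mex{1,1,0} = 2
G(8) = mex{1,1,0,0} = 2
G(9) = mex{2,1,1,0,0} = 3
G(10) = mex{2,2,1,0,0} = 3
G(11) = mex{2,2,1,1,0} = 3
G(12) = mex{3,2,2,1,1} = 0
G(13) = mex{3,3,2,1,1} = 0
G(14) = mex{3,3,2,2,1} = 0
G(15) = mex{0,3,3,2,2} = 1
G(16) = mex{0,0,3,2,2} = 1
G(17) = mex{0,0,3,3,2} = 1
G(18) = mex{1,0,0,3,3} = 2
G(19) = mex{1,1,0,3,3} = 2
G(20) = mex{1,1,0,0,3} = 2
G(21) = mex{2,1,1,0,0} = 3
G(22) = mex{2,2,1,0,0} = 3
G(23) = mex{2,2,1,1,0} = 3
G(24) = mex{3,2,2,1,1} = 0
G_B(24) = 0.
Combined Grundy value = 3 ⊕ 0 = 3.
A winning move leaves total XOR = 0, i.e. changes one component's Grundy value g to g ⊕ X where X is the current total.
Stack A: need g' = 3⊕3 = 0. Options: 11−3→G=2, 11−4→G=2, 11−6→G=1, 11−8→G=1, 11−9→G=0. Hits: 1.
Stack B: need g' = 0⊕3 = 3. Options: 24−3→G=3, 24−4→G=2, 24−6→G=2, 24−8→G=1, 24−9→G=1. Hits: 1.

2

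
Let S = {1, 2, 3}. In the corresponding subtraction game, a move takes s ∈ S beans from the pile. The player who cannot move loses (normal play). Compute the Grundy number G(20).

G(0) = 0
G(1) = mex{0} = 1
G(2) = mex{1,0} = 2
G(3) = mex{2,1,0} = 3
G(4) = mex{3,2,1} = 0
G(5) = mex{0,3,2} = 1
G(6) = mex{1,0,3} = 2
G(7) = mex{2,1,0} = 3
G(8) = mex{3,2,1} = 0
G(9) = mex{0,3,2} = 1
G(10) = mex{1,0,3} = 2
G(11) = mex{2,1,0} = 3
G(12) = mex{3,2,1} = 0
G(13) = mex{0,3,2} = 1
G(14) = mex{1,0,3} = 2
G(15) = mex{2,1,0} = 3
G(16) = mex{3,2,1} = 0
G(17) = mex{0,3,2} = 1
G(18) = mex{1,0,3} = 2
G(19) = mex{2,1,0} = 3
G(20) = mex{3,2,1} = 0

0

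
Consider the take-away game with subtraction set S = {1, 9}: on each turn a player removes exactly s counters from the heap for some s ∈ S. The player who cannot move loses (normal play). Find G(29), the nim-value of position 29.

n :  0  1  2  3  4  5  6  7  8  9 10 11 12 13 14 15 16 17 18 19 20 21 22 23 24 25 26 27 28 29
G :  0  1  0  1  0  1  0  1  0  1  0  1  0  1  0  1  0  1  0  1  0  1  0  1  0  1  0  1  0  1

1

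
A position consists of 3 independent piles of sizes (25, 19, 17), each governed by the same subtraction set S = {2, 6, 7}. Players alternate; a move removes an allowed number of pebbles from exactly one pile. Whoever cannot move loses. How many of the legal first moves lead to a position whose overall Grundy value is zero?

3

All piles use S = {2, 6, 7}:
n :  0  1  2  3  4  5  6  7  8  9 10 11 12 13 14 15 16 17 18 19 20 21 22 23 24 25
G :  0  0  1  1  0  0  1  1  2  0  3  1  2  0  0  1  1  0  0  1  1  2  0  3  1  2
Pile A: G(25) = 2.
Pile B: G(19) = 1.
Pile C: G(17) = 0.
Combined Grundy value = 2 ⊕ 1 ⊕ 0 = 3.
A winning move leaves total XOR = 0, i.e. changes one component's Grundy value g to g ⊕ X where X is the current total.
Pile A: need g' = 2⊕3 = 1. Options: 25−2→G=3, 25−6→G=1, 25−7→G=0. Hits: 1.
Pile B: need g' = 1⊕3 = 2. Options: 19−2→G=0, 19−6→G=0, 19−7→G=2. Hits: 1.
Pile C: need g' = 0⊕3 = 3. Options: 17−2→G=1, 17−6→G=1, 17−7→G=3. Hits: 1.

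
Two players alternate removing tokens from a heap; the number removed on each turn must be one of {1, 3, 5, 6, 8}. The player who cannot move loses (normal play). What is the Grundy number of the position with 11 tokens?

G(0) = 0
G(1) = mex{0} = 1
G(2) = mex{1} = 0
G(3) = mex{0,0} = 1
G(4) = mex{1,1} = 0
G(5) = mex{0,0,0} = 1
G(6) = mex{1,1,1,0} = 2
G(7) = mex{2,0,0,1} = 3
G(8) = mex{3,1,1,0,0} = 2
G(9) = mex{2,2,0,1,1} = 3
G(10) = mex{3,3,1,0,0} = 2
G(11) = mex{2,2,2,1,1} = 0

0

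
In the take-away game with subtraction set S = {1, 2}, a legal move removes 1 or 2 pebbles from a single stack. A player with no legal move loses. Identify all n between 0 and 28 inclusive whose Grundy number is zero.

0, 3, 6, 9, 12, 15, 18, 21, 24, 27

n :  0  1  2  3  4  5  6  7  8  9 10 11 12 13 14 15 16 17 18 19 20 21 22 23 24 25 26 27 28
G :  0  1  2  0  1  2  0  1  2  0  1  2  0  1  2  0  1  2  0  1  2  0  1  2  0  1  2  0  1
P-positions are exactly the n with G(n) = 0.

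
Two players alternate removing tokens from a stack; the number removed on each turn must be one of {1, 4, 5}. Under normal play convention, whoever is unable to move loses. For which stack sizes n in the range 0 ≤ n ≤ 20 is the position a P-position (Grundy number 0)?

0, 2, 8, 10, 16, 18

n :  0  1  2  3  4  5  6  7  8  9 10 11 12 13 14 15 16 17 18 19 20
G :  0  1  0  1  2  3  2  3  0  1  0  1  2  3  2  3  0  1  0  1  2
P-positions are exactly the n with G(n) = 0.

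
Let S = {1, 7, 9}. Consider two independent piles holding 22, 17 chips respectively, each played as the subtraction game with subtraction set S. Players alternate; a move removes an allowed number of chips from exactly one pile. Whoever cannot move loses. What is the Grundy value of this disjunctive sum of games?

1

All piles use S = {1, 7, 9}:
n :  0  1  2  3  4  5  6  7  8  9 10 11 12 13 14 15 16 17 18 19 20 21 22
G :  0  1  0  1  0  1  0  1  0  1  0  1  0  1  0  1  0  1  0  1  0  1  0
Pile A: G(22) = 0.
Pile B: G(17) = 1.
Combined Grundy value = 0 ⊕ 1 = 1.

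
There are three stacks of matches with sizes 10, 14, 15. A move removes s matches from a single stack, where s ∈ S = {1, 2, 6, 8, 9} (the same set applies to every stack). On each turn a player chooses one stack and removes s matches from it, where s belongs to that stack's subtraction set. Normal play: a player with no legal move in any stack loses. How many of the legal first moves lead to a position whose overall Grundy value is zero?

6

All stacks use S = {1, 2, 6, 8, 9}:
n :  0  1  2  3  4  5  6  7  8  9 10 11 12 13 14 15
G :  0  1  2  0  1  2  3  0  1  2  0  1  2  3  0  1
Stack A: G(10) = 0.
Stack B: G(14) = 0.
Stack C: G(15) = 1.
Combined Grundy value = 0 ⊕ 0 ⊕ 1 = 1.
A winning move leaves total XOR = 0, i.e. changes one component's Grundy value g to g ⊕ X where X is the current total.
Stack A: need g' = 0⊕1 = 1. Options: 10−1→G=2, 10−2→G=1, 10−6→G=1, 10−8→G=2, 10−9→G=1. Hits: 3.
Stack B: need g' = 0⊕1 = 1. Options: 14−1→G=3, 14−2→G=2, 14−6→G=1, 14−8→G=3, 14−9→G=2. Hits: 1.
Stack C: need g' = 1⊕1 = 0. Options: 15−1→G=0, 15−2→G=3, 15−6→G=2, 15−8→G=0, 15−9→G=3. Hits: 2.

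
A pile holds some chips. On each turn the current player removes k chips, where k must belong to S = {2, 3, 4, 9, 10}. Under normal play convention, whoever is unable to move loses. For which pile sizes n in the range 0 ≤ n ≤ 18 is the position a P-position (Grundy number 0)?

0, 1, 6, 7, 12, 13, 18

G(0) = 0
G(1) = mex{} = 0
G(2) = mex{0} = 1
G(3) = mex{0,0} = 1
G(4) = mex{1,0,0} = 2
G(5) = mex{1,1,0} = 2
G(6) = mex{2,1,1} = 0
G(7) = mex{2,2,1} = 0
G(8) = mex{0,2,2} = 1
G(9) = mex{0,0,2,0} = 1
G(10) = mex{1,0,0,0,0} = 2
G(11) = mex{1,1,0,1,0} = 2
G(12) = mex{2,1,1,1,1} = 0
G(13) = mex{2,2,1,2,1} = 0
G(14) = mex{0,2,2,2,2} = 1
G(15) = mex{0,0,2,0,2} = 1
G(16) = mex{1,0,0,0,0} = 2
G(17) = mex{1,1,0,1,0} = 2
G(18) = mex{2,1,1,1,1} = 0
P-positions are exactly the n with G(n) = 0.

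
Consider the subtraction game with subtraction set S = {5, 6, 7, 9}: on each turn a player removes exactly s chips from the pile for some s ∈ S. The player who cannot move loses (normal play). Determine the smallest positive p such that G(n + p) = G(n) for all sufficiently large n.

G(0) = 0
G(1) = mex{} = 0
G(2) = mex{} = 0
G(3) = mex{} = 0
G(4) = mex{} = 0
G(5) = mex{0} = 1
G(6) = mex{0,0} = 1
G(7) = mex{0,0,0} = 1
G(8) = mex{0,0,0} = 1
G(9) = mex{0,0,0,0} = 1
G(10) = mex{1,0,0,0} = 2
G(11) = mex{1,1,0,0} = 2
G(12) = mex{1,1,1,0} = 2
G(13) = mex{1,1,1,0} = 2
G(14) = mex{1,1,1,1} = 0
G(15) = mex{2,1,1,1} = 0
G(16) = mex{2,2,1,1} = 0
G(17) = mex{2,2,2,1} = 0
G(18) = mex{2,2,2,1} = 0
G(19) = mex{0,2,2,2} = 1
G(20) = mex{0,0,2,2} = 1
G(21) = mex{0,0,0,2} = 1
G(22) = mex{0,0,0,2} = 1
G(23) = mex{0,0,0,0} = 1
G(24) = mex{1,0,0,0} = 2
G(25) = mex{1,1,0,0} = 2
G(26) = mex{1,1,1,0} = 2
G(27) = mex{1,1,1,0} = 2
G(28) = mex{1,1,1,1} = 0
G(29) = mex{2,1,1,1} = 0
G(n+14) = G(n) holds for n = 0,…,8 (a full window of length max(S) = 9), so the sequence is purely periodic with period 14.

14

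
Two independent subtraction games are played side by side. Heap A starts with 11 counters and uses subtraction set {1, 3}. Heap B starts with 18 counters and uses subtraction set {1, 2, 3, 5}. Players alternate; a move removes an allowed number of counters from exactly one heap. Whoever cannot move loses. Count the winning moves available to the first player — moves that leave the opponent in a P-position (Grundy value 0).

Heap A, S = {1, 3}:
n :  0  1  2  3  4  5  6  7  8  9 10 11
G :  0  1  0  1  0  1  0  1  0  1  0  1
G_A(11) = 1.
Heap B, S = {1, 2, 3, 5}:
G(0) = 0
G(1) = mex{0} = 1
G(2) = mex{1,0} = 2
G(3) = mex{2,1,0} = 3
G(4) = mex{3,2,1} = 0
G(5) = mex{0,3,2,0} = 1
G(6) = mex{1,0,3,1} = 2
G(7) = mex{2,1,0,2} = 3
G(8) = mex{3,2,1,3} = 0
G(9) = mex{0,3,2,0} = 1
G(10) = mex{1,0,3,1} = 2
G(11) = mex{2,1,0,2} = 3
G(12) = mex{3,2,1,3} = 0
G(13) = mex{0,3,2,0} = 1
G(14) = mex{1,0,3,1} = 2
G(15) = mex{2,1,0,2} = 3
G(16) = mex{3,2,1,3} = 0
G(17) = mex{0,3,2,0} = 1
G(18) = mex{1,0,3,1} = 2
G_B(18) = 2.
Combined Grundy value = 1 ⊕ 2 = 3.
A winning move leaves total XOR = 0, i.e. changes one component's Grundy value g to g ⊕ X where X is the current total.
Heap A: need g' = 1⊕3 = 2. Options: 11−1→G=0, 11−3→G=0. Hits: 0.
Heap B: need g' = 2⊕3 = 1. Options: 18−1→G=1, 18−2→G=0, 18−3→G=3, 18−5→G=1. Hits: 2.

2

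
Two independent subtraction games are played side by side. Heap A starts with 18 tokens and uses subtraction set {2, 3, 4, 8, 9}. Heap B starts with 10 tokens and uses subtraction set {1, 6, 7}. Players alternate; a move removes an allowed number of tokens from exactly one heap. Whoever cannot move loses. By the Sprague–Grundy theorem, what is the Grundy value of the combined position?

2

Heap A, S = {2, 3, 4, 8, 9}:
n :  0  1  2  3  4  5  6  7  8  9 10 11 12 13 14 15 16 17 18
G :  0  0  1  1  2  2  0  0  1  1  2  2  0  0  1  1  2  2  0
G_A(18) = 0.
Heap B, S = {1, 6, 7}:
n :  0  1  2  3  4  5  6  7  8  9 10
G :  0  1  0  1  0  1  2  3  2  3  2
G_B(10) = 2.
Combined Grundy value = 0 ⊕ 2 = 2.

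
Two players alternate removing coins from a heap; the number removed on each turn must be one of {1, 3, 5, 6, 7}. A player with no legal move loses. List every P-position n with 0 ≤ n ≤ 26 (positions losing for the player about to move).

0, 2, 4, 12, 14, 16, 24, 26

n :  0  1  2  3  4  5  6  7  8  9 10 11 12 13 14 15 16 17 18 19 20 21 22 23 24 25 26
G :  0  1  0  1  0  1  2  3  2  3  2  3  0  1  0  1  0  1  2  3  2  3  2  3  0  1  0
P-positions are exactly the n with G(n) = 0.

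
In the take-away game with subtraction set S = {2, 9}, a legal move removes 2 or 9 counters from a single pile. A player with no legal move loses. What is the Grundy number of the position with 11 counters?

G(0) = 0
G(1) = mex{} = 0
G(2) = mex{0} = 1
G(3) = mex{0} = 1
G(4) = mex{1} = 0
G(5) = mex{1} = 0
G(6) = mex{0} = 1
G(7) = mex{0} = 1
G(8) = mex{1} = 0
G(9) = mex{1,0} = 2
G(10) = mex{0,0} = 1
G(11) = mex{2,1} = 0

0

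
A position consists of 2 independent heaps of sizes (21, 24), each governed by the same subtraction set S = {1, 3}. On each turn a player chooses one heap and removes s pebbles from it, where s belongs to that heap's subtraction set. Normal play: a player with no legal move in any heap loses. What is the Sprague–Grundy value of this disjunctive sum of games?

1

All heaps use S = {1, 3}:
G(0) = 0
G(1) = mex{0} = 1
G(2) = mex{1} = 0
G(3) = mex{0,0} = 1
G(4) = mex{1,1} = 0
G(5) = mex{0,0} = 1
G(6) = mex{1,1} = 0
G(7) = mex{0,0} = 1
G(8) = mex{1,1} = 0
G(9) = mex{0,0} = 1
G(10) = mex{1,1} = 0
G(11) = mex{0,0} = 1
G(12) = mex{1,1} = 0
G(13) = mex{0,0} = 1
G(14) = mex{1,1} = 0
G(15) = mex{0,0} = 1
G(16) = mex{1,1} = 0
G(17) = mex{0,0} = 1
G(18) = mex{1,1} = 0
G(19) = mex{0,0} = 1
G(20) = mex{1,1} = 0
G(21) = mex{0,0} = 1
G(22) = mex{1,1} = 0
G(23) = mex{0,0} = 1
G(24) = mex{1,1} = 0
Heap A: G(21) = 1.
Heap B: G(24) = 0.
Combined Grundy value = 1 ⊕ 0 = 1.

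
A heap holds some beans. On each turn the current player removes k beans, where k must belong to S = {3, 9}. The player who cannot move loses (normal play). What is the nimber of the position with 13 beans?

0

G(0) = 0
G(1) = mex{} = 0
G(2) = mex{} = 0
G(3) = mex{0} = 1
G(4) = mex{0} = 1
G(5) = mex{0} = 1
G(6) = mex{1} = 0
G(7) = mex{1} = 0
G(8) = mex{1} = 0
G(9) = mex{0,0} = 1
G(10) = mex{0,0} = 1
G(11) = mex{0,0} = 1
G(12) = mex{1,1} = 0
G(13) = mex{1,1} = 0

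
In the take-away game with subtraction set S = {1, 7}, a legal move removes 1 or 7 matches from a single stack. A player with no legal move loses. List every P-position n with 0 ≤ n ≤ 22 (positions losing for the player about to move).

n :  0  1  2  3  4  5  6  7  8  9 10 11 12 13 14 15 16 17 18 19 20 21 22
G :  0  1  0  1  0  1  0  1  0  1  0  1  0  1  0  1  0  1  0  1  0  1  0
P-positions are exactly the n with G(n) = 0.

0, 2, 4, 6, 8, 10, 12, 14, 16, 18, 20, 22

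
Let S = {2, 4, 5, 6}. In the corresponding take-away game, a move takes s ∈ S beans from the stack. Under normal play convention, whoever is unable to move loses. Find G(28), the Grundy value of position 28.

n :  0  1  2  3  4  5  6  7  8  9 10 11 12 13 14 15 16 17 18 19 20 21 22 23 24 25 26 27 28
G :  0  0  1  1  2  2  3  3  0  0  1  1  2  2  3  3  0  0  1  1  2  2  3  3  0  0  1  1  2

2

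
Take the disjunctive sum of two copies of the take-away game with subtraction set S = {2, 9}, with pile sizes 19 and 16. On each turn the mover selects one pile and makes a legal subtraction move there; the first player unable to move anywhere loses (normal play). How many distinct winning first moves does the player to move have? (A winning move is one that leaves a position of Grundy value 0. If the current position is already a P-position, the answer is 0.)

0

All piles use S = {2, 9}:
n :  0  1  2  3  4  5  6  7  8  9 10 11 12 13 14 15 16 17 18 19
G :  0  0  1  1  0  0  1  1  0  2  1  0  0  1  1  0  0  1  1  0
Pile A: G(19) = 0.
Pile B: G(16) = 0.
Combined Grundy value = 0 ⊕ 0 = 0.
A winning move leaves total XOR = 0, i.e. changes one component's Grundy value g to g ⊕ X where X is the current total.
Pile A: target g' = 0⊕0 = 0, but every legal move changes the Grundy value (mex property), so 0 moves.
Pile B: target g' = 0⊕0 = 0, but every legal move changes the Grundy value (mex property), so 0 moves.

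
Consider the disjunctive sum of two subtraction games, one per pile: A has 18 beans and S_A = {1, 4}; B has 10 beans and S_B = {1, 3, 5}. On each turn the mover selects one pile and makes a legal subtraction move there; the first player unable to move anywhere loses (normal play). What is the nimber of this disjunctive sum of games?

1

Pile A, S = {1, 4}:
n :  0  1  2  3  4  5  6  7  8  9 10 11 12 13 14 15 16 17 18
G :  0  1  0  1  2  0  1  0  1  2  0  1  0  1  2  0  1  0  1
G_A(18) = 1.
Pile B, S = {1, 3, 5}:
G(0) = 0
G(1) = mex{0} = 1
G(2) = mex{1} = 0
G(3) = mex{0,0} = 1
G(4) = mex{1,1} = 0
G(5) = mex{0,0,0} = 1
G(6) = mex{1,1,1} = 0
G(7) = mex{0,0,0} = 1
G(8) = mex{1,1,1} = 0
G(9) = mex{0,0,0} = 1
G(10) = mex{1,1,1} = 0
G_B(10) = 0.
Combined Grundy value = 1 ⊕ 0 = 1.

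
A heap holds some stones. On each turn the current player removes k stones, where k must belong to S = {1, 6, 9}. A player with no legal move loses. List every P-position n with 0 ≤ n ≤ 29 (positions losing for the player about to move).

n :  0  1  2  3  4  5  6  7  8  9 10 11 12 13 14 15 16 17 18 19 20 21 22 23 24 25 26 27 28 29
G :  0  1  0  1  0  1  2  0  1  2  3  2  0  1  0  1  2  0  1  0  1  2  0  1  0  1  2  0  1  0
P-positions are exactly the n with G(n) = 0.

0, 2, 4, 7, 12, 14, 17, 19, 22, 24, 27, 29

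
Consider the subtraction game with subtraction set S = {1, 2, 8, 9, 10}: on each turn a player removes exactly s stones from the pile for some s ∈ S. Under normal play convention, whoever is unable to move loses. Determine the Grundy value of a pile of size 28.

n :  0  1  2  3  4  5  6  7  8  9 10 11 12 13 14 15 16 17 18 19 20 21 22 23 24 25 26 27 28
G :  0  1  2  0  1  2  0  1  2  3  4  5  3  4  5  3  4  0  1  2  0  1  2  0  1  2  3  4  5

5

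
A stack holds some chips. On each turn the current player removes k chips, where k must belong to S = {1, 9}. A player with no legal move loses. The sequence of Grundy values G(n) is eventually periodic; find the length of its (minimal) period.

2

n :  0  1  2  3  4  5  6  7  8  9 10 11 12 13 14
G :  0  1  0  1  0  1  0  1  0  1  0  1  0  1  0
G(n+2) = G(n) holds for n = 0,…,8 (a full window of length max(S) = 9), so the sequence is purely periodic with period 2.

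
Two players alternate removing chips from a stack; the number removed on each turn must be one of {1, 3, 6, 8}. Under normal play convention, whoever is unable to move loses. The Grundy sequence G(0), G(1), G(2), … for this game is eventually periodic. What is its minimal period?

9

n :  0  1  2  3  4  5  6  7  8  9 10 11 12 13 14 15 16 17 18 19
G :  0  1  0  1  0  1  2  3  2  0  1  0  1  0  1  2  3  2  0  1
G(n+9) = G(n) holds for n = 0,…,7 (a full window of length max(S) = 8), so the sequence is purely periodic with period 9.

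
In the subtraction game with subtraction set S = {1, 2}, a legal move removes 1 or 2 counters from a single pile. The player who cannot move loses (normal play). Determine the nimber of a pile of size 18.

0

n :  0  1  2  3  4  5  6  7  8  9 10 11 12 13 14 15 16 17 18
G :  0  1  2  0  1  2  0  1  2  0  1  2  0  1  2  0  1  2  0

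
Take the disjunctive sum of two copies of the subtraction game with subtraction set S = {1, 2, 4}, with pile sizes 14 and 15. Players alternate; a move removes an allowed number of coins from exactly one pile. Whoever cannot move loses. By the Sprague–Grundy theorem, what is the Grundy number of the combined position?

2

All piles use S = {1, 2, 4}:
G(0) = 0
G(1) = mex{0} = 1
G(2) = mex{1,0} = 2
G(3) = mex{2,1} = 0
G(4) = mex{0,2,0} = 1
G(5) = mex{1,0,1} = 2
G(6) = mex{2,1,2} = 0
G(7) = mex{0,2,0} = 1
G(8) = mex{1,0,1} = 2
G(9) = mex{2,1,2} = 0
G(10) = mex{0,2,0} = 1
G(11) = mex{1,0,1} = 2
G(12) = mex{2,1,2} = 0
G(13) = mex{0,2,0} = 1
G(14) = mex{1,0,1} = 2
G(15) = mex{2,1,2} = 0
Pile A: G(14) = 2.
Pile B: G(15) = 0.
Combined Grundy value = 2 ⊕ 0 = 2.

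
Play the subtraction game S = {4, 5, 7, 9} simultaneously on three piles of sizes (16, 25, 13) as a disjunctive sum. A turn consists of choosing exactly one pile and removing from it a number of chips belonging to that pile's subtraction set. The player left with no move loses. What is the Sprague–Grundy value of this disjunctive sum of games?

3

All piles use S = {4, 5, 7, 9}:
G(0) = 0
G(1) = mex{} = 0
G(2) = mex{} = 0
G(3) = mex{} = 0
G(4) = mex{0} = 1
G(5) = mex{0,0} = 1
G(6) = mex{0,0} = 1
G(7) = mex{0,0,0} = 1
G(8) = mex{1,0,0} = 2
G(9) = mex{1,1,0,0} = 2
G(10) = mex{1,1,0,0} = 2
G(11) = mex{1,1,1,0} = 2
G(12) = mex{2,1,1,0} = 3
G(13) = mex{2,2,1,1} = 0
G(14) = mex{2,2,1,1} = 0
G(15) = mex{2,2,2,1} = 0
G(16) = mex{3,2,2,1} = 0
G(17) = mex{0,3,2,2} = 1
G(18) = mex{0,0,2,2} = 1
G(19) = mex{0,0,3,2} = 1
G(20) = mex{0,0,0,2} = 1
G(21) = mex{1,0,0,3} = 2
G(22) = mex{1,1,0,0} = 2
G(23) = mex{1,1,0,0} = 2
G(24) = mex{1,1,1,0} = 2
G(25) = mex{2,1,1,0} = 3
Pile A: G(16) = 0.
Pile B: G(25) = 3.
Pile C: G(13) = 0.
Combined Grundy value = 0 ⊕ 3 ⊕ 0 = 3.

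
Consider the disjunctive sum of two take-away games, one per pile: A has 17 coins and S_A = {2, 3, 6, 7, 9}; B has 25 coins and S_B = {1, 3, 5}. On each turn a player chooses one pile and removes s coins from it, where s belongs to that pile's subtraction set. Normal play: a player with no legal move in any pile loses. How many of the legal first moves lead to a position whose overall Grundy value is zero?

4

Pile A, S = {2, 3, 6, 7, 9}:
G(0) = 0
G(1) = mex{} = 0
G(2) = mex{0} = 1
G(3) = mex{0,0} = 1
G(4) = mex{1,0} = 2
G(5) = mex{1,1} = 0
G(6) = mex{2,1,0} = 3
G(7) = mex{0,2,0,0} = 1
G(8) = mex{3,0,1,0} = 2
G(9) = mex{1,3,1,1,0} = 2
G(10) = mex{2,1,2,1,0} = 3
G(11) = mex{2,2,0,2,1} = 3
G(12) = mex{3,2,3,0,1} = 4
G(13) = mex{3,3,1,3,2} = 0
G(14) = mex{4,3,2,1,0} = 5
G(15) = mex{0,4,2,2,3} = 1
G(16) = mex{5,0,3,2,1} = 4
G(17) = mex{1,5,3,3,2} = 0
G_A(17) = 0.
Pile B, S = {1, 3, 5}:
G(0) = 0
G(1) = mex{0} = 1
G(2) = mex{1} = 0
G(3) = mex{0,0} = 1
G(4) = mex{1,1} = 0
G(5) = mex{0,0,0} = 1
G(6) = mex{1,1,1} = 0
G(7) = mex{0,0,0} = 1
G(8) = mex{1,1,1} = 0
G(9) = mex{0,0,0} = 1
G(10) = mex{1,1,1} = 0
G(11) = mex{0,0,0} = 1
G(12) = mex{1,1,1} = 0
G(13) = mex{0,0,0} = 1
G(14) = mex{1,1,1} = 0
G(15) = mex{0,0,0} = 1
G(16) = mex{1,1,1} = 0
G(17) = mex{0,0,0} = 1
G(18) = mex{1,1,1} = 0
G(19) = mex{0,0,0} = 1
G(20) = mex{1,1,1} = 0
G(21) = mex{0,0,0} = 1
G(22) = mex{1,1,1} = 0
G(23) = mex{0,0,0} = 1
G(24) = mex{1,1,1} = 0
G(25) = mex{0,0,0} = 1
G_B(25) = 1.
Combined Grundy value = 0 ⊕ 1 = 1.
A winning move leaves total XOR = 0, i.e. changes one component's Grundy value g to g ⊕ X where X is the current total.
Pile A: need g' = 0⊕1 = 1. Options: 17−2→G=1, 17−3→G=5, 17−6→G=3, 17−7→G=3, 17−9→G=2. Hits: 1.
Pile B: need g' = 1⊕1 = 0. Options: 25−1→G=0, 25−3→G=0, 25−5→G=0. Hits: 3.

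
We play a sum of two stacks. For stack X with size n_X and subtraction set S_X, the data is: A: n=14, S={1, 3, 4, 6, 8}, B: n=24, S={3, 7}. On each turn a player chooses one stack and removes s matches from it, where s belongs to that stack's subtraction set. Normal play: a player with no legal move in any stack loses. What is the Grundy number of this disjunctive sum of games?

1

Stack A, S = {1, 3, 4, 6, 8}:
G(0) = 0
G(1) = mex{0} = 1
G(2) = mex{1} = 0
G(3) = mex{0,0} = 1
G(4) = mex{1,1,0} = 2
G(5) = mex{2,0,1} = 3
G(6) = mex{3,1,0,0} = 2
G(7) = mex{2,2,1,1} = 0
G(8) = mex{0,3,2,0,0} = 1
G(9) = mex{1,2,3,1,1} = 0
G(10) = mex{0,0,2,2,0} = 1
G(11) = mex{1,1,0,3,1} = 2
G(12) = mex{2,0,1,2,2} = 3
G(13) = mex{3,1,0,0,3} = 2
G(14) = mex{2,2,1,1,2} = 0
G_A(14) = 0.
Stack B, S = {3, 7}:
n :  0  1  2  3  4  5  6  7  8  9 10 11 12 13 14 15 16 17 18 19 20 21 22 23 24
G :  0  0  0  1  1  1  0  2  2  1  0  0  0  1  1  1  0  2  2  1  0  0  0  1  1
G_B(24) = 1.
Combined Grundy value = 0 ⊕ 1 = 1.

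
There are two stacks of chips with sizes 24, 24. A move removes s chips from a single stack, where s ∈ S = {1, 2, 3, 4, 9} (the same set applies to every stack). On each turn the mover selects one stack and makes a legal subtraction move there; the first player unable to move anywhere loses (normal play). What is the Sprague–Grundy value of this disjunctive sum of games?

0

All stacks use S = {1, 2, 3, 4, 9}:
n :  0  1  2  3  4  5  6  7  8  9 10 11 12 13 14 15 16 17 18 19 20 21 22 23 24
G :  0  1  2  3  4  0  1  2  3  4  0  1  2  3  4  0  1  2  3  4  0  1  2  3  4
Stack A: G(24) = 4.
Stack B: G(24) = 4.
Combined Grundy value = 4 ⊕ 4 = 0.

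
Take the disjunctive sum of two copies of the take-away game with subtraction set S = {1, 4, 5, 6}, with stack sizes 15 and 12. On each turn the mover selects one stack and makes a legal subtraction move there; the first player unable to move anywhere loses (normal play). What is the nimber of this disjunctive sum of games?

All stacks use S = {1, 4, 5, 6}:
n :  0  1  2  3  4  5  6  7  8  9 10 11 12 13 14 15
G :  0  1  0  1  2  3  2  3  4  0  1  0  1  2  3  2
Stack A: G(15) = 2.
Stack B: G(12) = 1.
Combined Grundy value = 2 ⊕ 1 = 3.

3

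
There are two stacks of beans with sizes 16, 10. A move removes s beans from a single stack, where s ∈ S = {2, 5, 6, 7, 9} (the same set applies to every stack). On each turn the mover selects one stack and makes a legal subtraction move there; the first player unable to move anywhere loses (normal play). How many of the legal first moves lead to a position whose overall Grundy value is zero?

All stacks use S = {2, 5, 6, 7, 9}:
n :  0  1  2  3  4  5  6  7  8  9 10 11 12 13 14 15 16
G :  0  0  1  1  0  2  1  3  2  2  3  3  0  4  1  0  0
Stack A: G(16) = 0.
Stack B: G(10) = 3.
Combined Grundy value = 0 ⊕ 3 = 3.
A winning move leaves total XOR = 0, i.e. changes one component's Grundy value g to g ⊕ X where X is the current total.
Stack A: need g' = 0⊕3 = 3. Options: 16−2→G=1, 16−5→G=3, 16−6→G=3, 16−7→G=2, 16−9→G=3. Hits: 3.
Stack B: need g' = 3⊕3 = 0. Options: 10−2→G=2, 10−5→G=2, 10−6→G=0, 10−7→G=1, 10−9→G=0. Hits: 2.

5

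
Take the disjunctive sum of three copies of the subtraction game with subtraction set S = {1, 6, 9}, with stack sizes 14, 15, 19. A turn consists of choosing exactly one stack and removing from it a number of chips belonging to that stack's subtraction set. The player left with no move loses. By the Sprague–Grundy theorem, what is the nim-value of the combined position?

All stacks use S = {1, 6, 9}:
n :  0  1  2  3  4  5  6  7  8  9 10 11 12 13 14 15 16 17 18 19
G :  0  1  0  1  0  1  2  0  1  2  3  2  0  1  0  1  2  0  1  0
Stack A: G(14) = 0.
Stack B: G(15) = 1.
Stack C: G(19) = 0.
Combined Grundy value = 0 ⊕ 1 ⊕ 0 = 1.

1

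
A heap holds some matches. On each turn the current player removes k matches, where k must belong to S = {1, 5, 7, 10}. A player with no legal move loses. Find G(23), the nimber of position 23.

0

G(0) = 0
G(1) = mex{0} = 1
G(2) = mex{1} = 0
G(3) = mex{0} = 1
G(4) = mex{1} = 0
G(5) = mex{0,0} = 1
G(6) = mex{1,1} = 0
G(7) = mex{0,0,0} = 1
G(8) = mex{1,1,1} = 0
G(9) = mex{0,0,0} = 1
G(10) = mex{1,1,1,0} = 2
G(11) = mex{2,0,0,1} = 3
G(12) = mex{3,1,1,0} = 2
G(13) = mex{2,0,0,1} = 3
G(14) = mex{3,1,1,0} = 2
G(15) = mex{2,2,0,1} = 3
G(16) = mex{3,3,1,0} = 2
G(17) = mex{2,2,2,1} = 0
G(18) = mex{0,3,3,0} = 1
G(19) = mex{1,2,2,1} = 0
G(20) = mex{0,3,3,2} = 1
G(21) = mex{1,2,2,3} = 0
G(22) = mex{0,0,3,2} = 1
G(23) = mex{1,1,2,3} = 0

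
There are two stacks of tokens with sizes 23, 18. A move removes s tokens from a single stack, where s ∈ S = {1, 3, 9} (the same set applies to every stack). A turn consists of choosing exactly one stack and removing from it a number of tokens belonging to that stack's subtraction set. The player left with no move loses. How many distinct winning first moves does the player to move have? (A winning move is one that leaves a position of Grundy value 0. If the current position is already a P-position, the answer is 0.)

6

All stacks use S = {1, 3, 9}:
n :  0  1  2  3  4  5  6  7  8  9 10 11 12 13 14 15 16 17 18 19 20 21 22 23
G :  0  1  0  1  0  1  0  1  0  1  0  1  0  1  0  1  0  1  0  1  0  1  0  1
Stack A: G(23) = 1.
Stack B: G(18) = 0.
Combined Grundy value = 1 ⊕ 0 = 1.
A winning move leaves total XOR = 0, i.e. changes one component's Grundy value g to g ⊕ X where X is the current total.
Stack A: need g' = 1⊕1 = 0. Options: 23−1→G=0, 23−3→G=0, 23−9→G=0. Hits: 3.
Stack B: need g' = 0⊕1 = 1. Options: 18−1→G=1, 18−3→G=1, 18−9→G=1. Hits: 3.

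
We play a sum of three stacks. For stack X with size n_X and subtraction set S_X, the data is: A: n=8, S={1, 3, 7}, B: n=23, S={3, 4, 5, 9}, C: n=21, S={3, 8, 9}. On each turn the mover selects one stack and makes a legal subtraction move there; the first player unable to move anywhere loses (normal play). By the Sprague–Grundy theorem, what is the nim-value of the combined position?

Stack A, S = {1, 3, 7}:
G(0) = 0
G(1) = mex{0} = 1
G(2) = mex{1} = 0
G(3) = mex{0,0} = 1
G(4) = mex{1,1} = 0
G(5) = mex{0,0} = 1
G(6) = mex{1,1} = 0
G(7) = mex{0,0,0} = 1
G(8) = mex{1,1,1} = 0
G_A(8) = 0.
Stack B, S = {3, 4, 5, 9}:
G(0) = 0
G(1) = mex{} = 0
G(2) = mex{} = 0
G(3) = mex{0} = 1
G(4) = mex{0,0} = 1
G(5) = mex{0,0,0} = 1
G(6) = mex{1,0,0} = 2
G(7) = mex{1,1,0} = 2
G(8) = mex{1,1,1} = 0
G(9) = mex{2,1,1,0} = 3
G(10) = mex{2,2,1,0} = 3
G(11) = mex{0,2,2,0} = 1
G(12) = mex{3,0,2,1} = 4
G(13) = mex{3,3,0,1} = 2
G(14) = mex{1,3,3,1} = 0
G(15) = mex{4,1,3,2} = 0
G(16) = mex{2,4,1,2} = 0
G(17) = mex{0,2,4,0} = 1
G(18) = mex{0,0,2,3} = 1
G(19) = mex{0,0,0,3} = 1
G(20) = mex{1,0,0,1} = 2
G(21) = mex{1,1,0,4} = 2
G(22) = mex{1,1,1,2} = 0
G(23) = mex{2,1,1,0} = 3
G_B(23) = 3.
Stack C, S = {3, 8, 9}:
G(0) = 0
G(1) = mex{} = 0
G(2) = mex{} = 0
G(3) = mex{0} = 1
G(4) = mex{0} = 1
G(5) = mex{0} = 1
G(6) = mex{1} = 0
G(7) = mex{1} = 0
G(8) = mex{1,0} = 2
G(9) = mex{0,0,0} = 1
G(10) = mex{0,0,0} = 1
G(11) = mex{2,1,0} = 3
G(12) = mex{1,1,1} = 0
G(13) = mex{1,1,1} = 0
G(14) = mex{3,0,1} = 2
G(15) = mex{0,0,0} = 1
G(16) = mex{0,2,0} = 1
G(17) = mex{2,1,2} = 0
G(18) = mex{1,1,1} = 0
G(19) = mex{1,3,1} = 0
G(20) = mex{0,0,3} = 1
G(21) = mex{0,0,0} = 1
G_C(21) = 1.
Combined Grundy value = 0 ⊕ 3 ⊕ 1 = 2.

2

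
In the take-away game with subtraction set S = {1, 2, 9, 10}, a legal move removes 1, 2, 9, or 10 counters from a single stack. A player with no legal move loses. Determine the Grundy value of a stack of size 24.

2

n :  0  1  2  3  4  5  6  7  8  9 10 11 12 13 14 15 16 17 18 19 20 21 22 23 24
G :  0  1  2  0  1  2  0  1  2  3  4  0  1  2  0  1  2  0  1  2  3  4  0  1  2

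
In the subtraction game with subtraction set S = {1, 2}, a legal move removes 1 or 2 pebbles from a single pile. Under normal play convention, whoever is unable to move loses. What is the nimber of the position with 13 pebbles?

1

G(0) = 0
G(1) = mex{0} = 1
G(2) = mex{1,0} = 2
G(3) = mex{2,1} = 0
G(4) = mex{0,2} = 1
G(5) = mex{1,0} = 2
G(6) = mex{2,1} = 0
G(7) = mex{0,2} = 1
G(8) = mex{1,0} = 2
G(9) = mex{2,1} = 0
G(10) = mex{0,2} = 1
G(11) = mex{1,0} = 2
G(12) = mex{2,1} = 0
G(13) = mex{0,2} = 1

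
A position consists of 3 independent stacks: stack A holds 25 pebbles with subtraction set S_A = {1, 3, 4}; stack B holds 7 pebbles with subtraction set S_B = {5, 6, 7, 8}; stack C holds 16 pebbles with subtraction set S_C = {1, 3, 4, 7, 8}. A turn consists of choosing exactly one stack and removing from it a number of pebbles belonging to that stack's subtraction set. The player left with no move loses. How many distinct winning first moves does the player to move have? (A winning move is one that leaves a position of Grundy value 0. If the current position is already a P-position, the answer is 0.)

Stack A, S = {1, 3, 4}:
G(0) = 0
G(1) = mex{0} = 1
G(2) = mex{1} = 0
G(3) = mex{0,0} = 1
G(4) = mex{1,1,0} = 2
G(5) = mex{2,0,1} = 3
G(6) = mex{3,1,0} = 2
G(7) = mex{2,2,1} = 0
G(8) = mex{0,3,2} = 1
G(9) = mex{1,2,3} = 0
G(10) = mex{0,0,2} = 1
G(11) = mex{1,1,0} = 2
G(12) = mex{2,0,1} = 3
G(13) = mex{3,1,0} = 2
G(14) = mex{2,2,1} = 0
G(15) = mex{0,3,2} = 1
G(16) = mex{1,2,3} = 0
G(17) = mex{0,0,2} = 1
G(18) = mex{1,1,0} = 2
G(19) = mex{2,0,1} = 3
G(20) = mex{3,1,0} = 2
G(21) = mex{2,2,1} = 0
G(22) = mex{0,3,2} = 1
G(23) = mex{1,2,3} = 0
G(24) = mex{0,0,2} = 1
G(25) = mex{1,1,0} = 2
G_A(25) = 2.
Stack B, S = {5, 6, 7, 8}:
n : 0 1 2 3 4 5 6 7
G : 0 0 0 0 0 1 1 1
G_B(7) = 1.
Stack C, S = {1, 3, 4, 7, 8}:
n :  0  1  2  3  4  5  6  7  8  9 10 11 12 13 14 15 16
G :  0  1  0  1  2  3  2  3  4  5  4  0  1  0  1  2  3
G_C(16) = 3.
Combined Grundy value = 2 ⊕ 1 ⊕ 3 = 0.
A winning move leaves total XOR = 0, i.e. changes one component's Grundy value g to g ⊕ X where X is the current total.
Stack A: target g' = 2⊕0 = 2, but every legal move changes the Grundy value (mex property), so 0 moves.
Stack B: target g' = 1⊕0 = 1, but every legal move changes the Grundy value (mex property), so 0 moves.
Stack C: target g' = 3⊕0 = 3, but every legal move changes the Grundy value (mex property), so 0 moves.

0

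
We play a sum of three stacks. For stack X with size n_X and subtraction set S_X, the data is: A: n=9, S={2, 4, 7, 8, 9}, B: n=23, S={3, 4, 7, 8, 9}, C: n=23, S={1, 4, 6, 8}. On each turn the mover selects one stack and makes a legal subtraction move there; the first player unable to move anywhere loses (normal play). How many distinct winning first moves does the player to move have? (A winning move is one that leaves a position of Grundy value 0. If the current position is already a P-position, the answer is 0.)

1

Stack A, S = {2, 4, 7, 8, 9}:
G(0) = 0
G(1) = mex{} = 0
G(2) = mex{0} = 1
G(3) = mex{0} = 1
G(4) = mex{1,0} = 2
G(5) = mex{1,0} = 2
G(6) = mex{2,1} = 0
G(7) = mex{2,1,0} = 3
G(8) = mex{0,2,0,0} = 1
G(9) = mex{3,2,1,0,0} = 4
G_A(9) = 4.
Stack B, S = {3, 4, 7, 8, 9}:
n :  0  1  2  3  4  5  6  7  8  9 10 11 12 13 14 15 16 17 18 19 20 21 22 23
G :  0  0  0  1  1  1  2  2  2  3  3  3  0  0  0  1  1  1  2  2  2  3  3  3
G_B(23) = 3.
Stack C, S = {1, 4, 6, 8}:
G(0) = 0
G(1) = mex{0} = 1
G(2) = mex{1} = 0
G(3) = mex{0} = 1
G(4) = mex{1,0} = 2
G(5) = mex{2,1} = 0
G(6) = mex{0,0,0} = 1
G(7) = mex{1,1,1} = 0
G(8) = mex{0,2,0,0} = 1
G(9) = mex{1,0,1,1} = 2
G(10) = mex{2,1,2,0} = 3
G(11) = mex{3,0,0,1} = 2
G(12) = mex{2,1,1,2} = 0
G(13) = mex{0,2,0,0} = 1
G(14) = mex{1,3,1,1} = 0
G(15) = mex{0,2,2,0} = 1
G(16) = mex{1,0,3,1} = 2
G(17) = mex{2,1,2,2} = 0
G(18) = mex{0,0,0,3} = 1
G(19) = mex{1,1,1,2} = 0
G(20) = mex{0,2,0,0} = 1
G(21) = mex{1,0,1,1} = 2
G(22) = mex{2,1,2,0} = 3
G(23) = mex{3,0,0,1} = 2
G_C(23) = 2.
Combined Grundy value = 4 ⊕ 3 ⊕ 2 = 5.
A winning move leaves total XOR = 0, i.e. changes one component's Grundy value g to g ⊕ X where X is the current total.
Stack A: need g' = 4⊕5 = 1. Options: 9−2→G=3, 9−4→G=2, 9−7→G=1, 9−8→G=0, 9−9→G=0. Hits: 1.
Stack B: need g' = 3⊕5 = 6. Options: 23−3→G=2, 23−4→G=2, 23−7→G=1, 23−8→G=1, 23−9→G=0. Hits: 0.
Stack C: need g' = 2⊕5 = 7. Options: 23−1→G=3, 23−4→G=0, 23−6→G=0, 23−8→G=1. Hits: 0.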